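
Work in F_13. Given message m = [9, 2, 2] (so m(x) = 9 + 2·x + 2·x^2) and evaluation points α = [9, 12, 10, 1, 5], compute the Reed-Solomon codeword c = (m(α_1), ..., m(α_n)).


c = [7, 9, 8, 0, 4]

Message polynomial: m(x) = 9 + 2·x + 2·x^2 (mod 13).
For each evaluation point α_i, compute m(α_i) mod 13:
  α_1 = 9: Horner steps 2 → 7 → 7, so m(9) = 7.
  α_2 = 12: Horner steps 2 → 0 → 9, so m(12) = 9.
  α_3 = 10: Horner steps 2 → 9 → 8, so m(10) = 8.
  α_4 = 1: Horner steps 2 → 4 → 0, so m(1) = 0.
  α_5 = 5: Horner steps 2 → 12 → 4, so m(5) = 4.
Codeword c = [7, 9, 8, 0, 4] ∈ F_13^5.


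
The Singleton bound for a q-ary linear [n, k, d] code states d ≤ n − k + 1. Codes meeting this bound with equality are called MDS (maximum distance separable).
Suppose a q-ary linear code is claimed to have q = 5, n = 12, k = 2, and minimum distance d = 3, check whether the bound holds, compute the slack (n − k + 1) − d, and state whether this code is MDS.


Singleton RHS = n − k + 1 = 11, slack = 8, bound satisfied, not MDS.

Singleton bound: d ≤ n − k + 1.
Here n = 12, k = 2, so n − k + 1 = 11.
Given d = 3, check d ≤ 11: YES.
Slack = (n − k + 1) − d = 8.
The code is NOT MDS (slack = 8 > 0).
Description: the claimed parameters are [12, 2, 3]_5; such a code would be non-MDS.


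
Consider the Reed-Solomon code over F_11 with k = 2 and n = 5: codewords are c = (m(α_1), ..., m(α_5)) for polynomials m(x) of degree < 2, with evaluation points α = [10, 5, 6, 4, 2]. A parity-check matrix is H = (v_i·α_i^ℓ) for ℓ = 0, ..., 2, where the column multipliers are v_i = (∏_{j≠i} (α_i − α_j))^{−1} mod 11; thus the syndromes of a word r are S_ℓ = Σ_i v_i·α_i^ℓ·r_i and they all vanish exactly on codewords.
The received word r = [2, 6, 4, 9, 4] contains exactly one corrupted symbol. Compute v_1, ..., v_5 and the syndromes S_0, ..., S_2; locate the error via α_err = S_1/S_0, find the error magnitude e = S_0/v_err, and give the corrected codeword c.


S = (1, 6, 3), error at position 3, error magnitude e = 1, c = [2, 6, 3, 9, 4].

Step 1: column multipliers v_i = (∏_{j≠i}(α_i − α_j))^{−1} mod 11.
  i = 1 (α = 10): (10−5)(10−6)(10−4)(10−2) = 5·4·6·8 = 960 ≡ 3, so v_1 = 3^{−1} = 4 (mod 11).
  i = 2 (α = 5): (5−10)(5−6)(5−4)(5−2) = (−5)·(−1)·1·3 = 15 ≡ 4, so v_2 = 4^{−1} = 3 (mod 11).
  i = 3 (α = 6): (6−10)(6−5)(6−4)(6−2) = (−4)·1·2·4 = −32 ≡ 1, so v_3 = 1^{−1} = 1 (mod 11).
  i = 4 (α = 4): (4−10)(4−5)(4−6)(4−2) = (−6)·(−1)·(−2)·2 = −24 ≡ 9, so v_4 = 9^{−1} = 5 (mod 11).
  i = 5 (α = 2): (2−10)(2−5)(2−6)(2−4) = (−8)·(−3)·(−4)·(−2) = 192 ≡ 5, so v_5 = 5^{−1} = 9 (mod 11).
  v = [4, 3, 1, 5, 9].
Step 2: syndromes of r = [2, 6, 4, 9, 4] (all sums mod 11).
  S_0 = Σ v_i r_i = 4·2 + 3·6 + 1·4 + 5·9 + 9·4 = 111 ≡ 1.
  S_1 = Σ v_i α_i r_i = 4·10·2 + 3·5·6 + 1·6·4 + 5·4·9 + 9·2·4 = 446 ≡ 6.
  α_i^2 mod 11 = [1, 3, 3, 5, 4].
  S_2 = Σ v_i α_i^2 r_i = 4·1·2 + 3·3·6 + 1·3·4 + 5·5·9 + 9·4·4 = 443 ≡ 3.
  S = (1, 6, 3) ≠ 0, so r is not a codeword (an error is present).
Step 3: locate the error. For a single error e at position i, S_ℓ = v_i·e·α_i^ℓ, so α_err = S_1/S_0.
  S_0^{−1} = 1^{−1} = 1 (mod 11), so α_err = 6·1 = 6 ≡ 6 = α_3. Error position i = 3.
  Consistency check: S_2/S_1 = 3·2 = 6 ≡ 6 = α_err ✓ (single-error assumption holds).
Step 4: error magnitude e = S_0/v_3 = S_0·∏_{j≠3}(α_3 − α_j) = 1·1 = 1 ≡ 1 (mod 11).
Step 5: correct position 3: c_3 = r_3 − e = 4 − 1 ≡ 3 (mod 11). Hence c = [2, 6, 3, 9, 4].
  Check: interpolating c through the α_i gives m(x) = 10 + 8·x (degree < 2) with m(α_i) = c_i for every i, so c is indeed a codeword.


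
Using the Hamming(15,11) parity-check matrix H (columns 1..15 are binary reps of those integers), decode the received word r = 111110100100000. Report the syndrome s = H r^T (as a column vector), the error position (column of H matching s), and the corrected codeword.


s = (1, 1, 0, 0)^T, error position = 12, corrected codeword c = 111110100101000

Compute s = H r^T mod 2 one row at a time:
  s_1 = 0 + 0 + 1 + 0 + 0 + 0 + 0 + 0 = 1 ≡ 1 (mod 2).
  s_2 = 1 + 1 + 0 + 1 + 0 + 0 + 0 + 0 = 3 ≡ 1 (mod 2).
  s_3 = 1 + 1 + 0 + 1 + 1 + 0 + 0 + 0 = 4 ≡ 0 (mod 2).
  s_4 = 1 + 1 + 1 + 1 + 0 + 0 + 0 + 0 = 4 ≡ 0 (mod 2).
s = (1, 1, 0, 0)^T — this equals column 12 of H (binary 1100), so error is at position 12.
Correct: flip bit 12 of r = 111110100100000 to get c = 111110100101000.


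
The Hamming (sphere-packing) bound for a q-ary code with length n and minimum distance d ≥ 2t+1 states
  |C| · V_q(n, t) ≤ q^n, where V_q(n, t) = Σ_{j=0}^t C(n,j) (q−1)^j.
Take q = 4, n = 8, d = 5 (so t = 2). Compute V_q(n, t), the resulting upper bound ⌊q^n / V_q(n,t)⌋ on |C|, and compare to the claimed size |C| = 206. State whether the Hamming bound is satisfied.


V_q(n, t) = 277, q^n = 65536, Hamming bound = 236, |C| = 206 ≤ bound (satisfied).

Step 1: Compute V_q(n, t) = Σ_{j=0}^2 C(n, j) (q−1)^j.
  j = 0: C(8,0)·(3)^0 = 1·1 = 1.
  j = 1: C(8,1)·(3)^1 = 8·3 = 24.
  j = 2: C(8,2)·(3)^2 = 28·9 = 252.
  V_q(n, t) = 1 + 24 + 252 = 277.
Step 2: q^n = 4^8 = 65536.
Step 3: Hamming bound ⌊q^n / V_q(n,t)⌋ = ⌊65536/277⌋ = 236.
Step 4: Compare |C| = 206 to 236: satisfied.
The claimed |C| lies below the Hamming bound.


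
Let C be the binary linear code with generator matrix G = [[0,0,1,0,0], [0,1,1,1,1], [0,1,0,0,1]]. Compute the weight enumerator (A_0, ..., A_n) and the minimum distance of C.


Weight distribution: A_0 = 1, A_1 = 2, A_2 = 2, A_3 = 2, A_4 = 1. Minimum distance d = 1.

Enumerate all 2^3 = 8 messages m ∈ F_2^3.
For each, compute codeword c = mG in F_2^5, then tally its weight.
  m = 000 → c = 00000, weight = 0.
  m = 100 → c = 00100, weight = 1.
  m = 010 → c = 01111, weight = 4.
  m = 110 → c = 01011, weight = 3.
  m = 001 → c = 01001, weight = 2.
  m = 101 → c = 01101, weight = 3.
  m = 011 → c = 00110, weight = 2.
  m = 111 → c = 00010, weight = 1.
Tally weights:
  weight 0: 1 codewords.
  weight 1: 2 codewords.
  weight 2: 2 codewords.
  weight 3: 2 codewords.
  weight 4: 1 codewords.
Minimum distance d = smallest w > 0 with A_w > 0 = 1.
Sanity: Σ A_w = 8 = 2^3 = 8 ✓.


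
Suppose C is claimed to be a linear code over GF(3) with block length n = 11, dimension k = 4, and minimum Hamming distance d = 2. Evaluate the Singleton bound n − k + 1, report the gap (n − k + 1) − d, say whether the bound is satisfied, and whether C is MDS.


Singleton RHS = n − k + 1 = 8, slack = 6, bound satisfied, not MDS.

Singleton bound: d ≤ n − k + 1.
Here n = 11, k = 4, so n − k + 1 = 8.
Given d = 2, check d ≤ 8: YES.
Slack = (n − k + 1) − d = 6.
The code is NOT MDS (slack = 6 > 0).
Description: the claimed parameters are [11, 4, 2]_3; such a code would be non-MDS.


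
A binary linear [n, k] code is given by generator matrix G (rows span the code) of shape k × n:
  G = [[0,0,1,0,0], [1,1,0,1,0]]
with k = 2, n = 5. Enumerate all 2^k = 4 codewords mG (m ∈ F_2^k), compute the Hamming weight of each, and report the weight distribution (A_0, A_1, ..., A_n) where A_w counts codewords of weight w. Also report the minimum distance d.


Weight distribution: A_0 = 1, A_1 = 1, A_3 = 1, A_4 = 1. Minimum distance d = 1.

Enumerate all 2^2 = 4 messages m ∈ F_2^2.
For each, compute codeword c = mG in F_2^5, then tally its weight.
  m = 00 → c = 00000, weight = 0.
  m = 10 → c = 00100, weight = 1.
  m = 01 → c = 11010, weight = 3.
  m = 11 → c = 11110, weight = 4.
Tally weights:
  weight 0: 1 codewords.
  weight 1: 1 codewords.
  weight 3: 1 codewords.
  weight 4: 1 codewords.
Minimum distance d = smallest w > 0 with A_w > 0 = 1.
Sanity: Σ A_w = 4 = 2^2 = 4 ✓.


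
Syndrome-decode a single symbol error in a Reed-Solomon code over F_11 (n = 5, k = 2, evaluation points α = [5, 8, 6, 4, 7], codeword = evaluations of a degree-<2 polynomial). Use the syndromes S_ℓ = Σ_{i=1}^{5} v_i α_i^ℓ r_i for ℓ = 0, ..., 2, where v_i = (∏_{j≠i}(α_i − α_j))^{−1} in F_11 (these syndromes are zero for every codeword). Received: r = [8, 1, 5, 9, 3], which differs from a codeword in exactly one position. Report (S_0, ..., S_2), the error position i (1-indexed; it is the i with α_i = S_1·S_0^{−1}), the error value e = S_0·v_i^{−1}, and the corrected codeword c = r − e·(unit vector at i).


S = (9, 1, 5), error at position 1, error magnitude e = 1, c = [7, 1, 5, 9, 3].

Step 1: column multipliers v_i = (∏_{j≠i}(α_i − α_j))^{−1} mod 11.
  i = 1 (α = 5): (5−8)(5−6)(5−4)(5−7) = (−3)·(−1)·1·(−2) = −6 ≡ 5, so v_1 = 5^{−1} = 9 (mod 11).
  i = 2 (α = 8): (8−5)(8−6)(8−4)(8−7) = 3·2·4·1 = 24 ≡ 2, so v_2 = 2^{−1} = 6 (mod 11).
  i = 3 (α = 6): (6−5)(6−8)(6−4)(6−7) = 1·(−2)·2·(−1) = 4 ≡ 4, so v_3 = 4^{−1} = 3 (mod 11).
  i = 4 (α = 4): (4−5)(4−8)(4−6)(4−7) = (−1)·(−4)·(−2)·(−3) = 24 ≡ 2, so v_4 = 2^{−1} = 6 (mod 11).
  i = 5 (α = 7): (7−5)(7−8)(7−6)(7−4) = 2·(−1)·1·3 = −6 ≡ 5, so v_5 = 5^{−1} = 9 (mod 11).
  v = [9, 6, 3, 6, 9].
Step 2: syndromes of r = [8, 1, 5, 9, 3] (all sums mod 11).
  S_0 = Σ v_i r_i = 9·8 + 6·1 + 3·5 + 6·9 + 9·3 = 174 ≡ 9.
  S_1 = Σ v_i α_i r_i = 9·5·8 + 6·8·1 + 3·6·5 + 6·4·9 + 9·7·3 = 903 ≡ 1.
  α_i^2 mod 11 = [3, 9, 3, 5, 5].
  S_2 = Σ v_i α_i^2 r_i = 9·3·8 + 6·9·1 + 3·3·5 + 6·5·9 + 9·5·3 = 720 ≡ 5.
  S = (9, 1, 5) ≠ 0, so r is not a codeword (an error is present).
Step 3: locate the error. For a single error e at position i, S_ℓ = v_i·e·α_i^ℓ, so α_err = S_1/S_0.
  S_0^{−1} = 9^{−1} = 5 (mod 11), so α_err = 1·5 = 5 ≡ 5 = α_1. Error position i = 1.
  Consistency check: S_2/S_1 = 5·1 = 5 ≡ 5 = α_err ✓ (single-error assumption holds).
Step 4: error magnitude e = S_0/v_1 = S_0·∏_{j≠1}(α_1 − α_j) = 9·5 = 45 ≡ 1 (mod 11).
Step 5: correct position 1: c_1 = r_1 − e = 8 − 1 ≡ 7 (mod 11). Hence c = [7, 1, 5, 9, 3].
  Check: interpolating c through the α_i gives m(x) = 6 + 9·x (degree < 2) with m(α_i) = c_i for every i, so c is indeed a codeword.


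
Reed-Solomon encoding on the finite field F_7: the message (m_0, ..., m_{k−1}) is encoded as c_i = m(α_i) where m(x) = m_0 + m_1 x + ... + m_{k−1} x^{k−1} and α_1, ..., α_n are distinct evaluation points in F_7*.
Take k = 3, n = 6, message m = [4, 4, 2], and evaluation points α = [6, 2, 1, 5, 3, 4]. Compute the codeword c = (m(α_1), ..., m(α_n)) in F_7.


c = [2, 6, 3, 4, 6, 3]

Message polynomial: m(x) = 4 + 4·x + 2·x^2 (mod 7).
For each evaluation point α_i, compute m(α_i) mod 7:
  α_1 = 6: Horner steps 2 → 2 → 2, so m(6) = 2.
  α_2 = 2: Horner steps 2 → 1 → 6, so m(2) = 6.
  α_3 = 1: Horner steps 2 → 6 → 3, so m(1) = 3.
  α_4 = 5: Horner steps 2 → 0 → 4, so m(5) = 4.
  α_5 = 3: Horner steps 2 → 3 → 6, so m(3) = 6.
  α_6 = 4: Horner steps 2 → 5 → 3, so m(4) = 3.
Codeword c = [2, 6, 3, 4, 6, 3] ∈ F_7^6.


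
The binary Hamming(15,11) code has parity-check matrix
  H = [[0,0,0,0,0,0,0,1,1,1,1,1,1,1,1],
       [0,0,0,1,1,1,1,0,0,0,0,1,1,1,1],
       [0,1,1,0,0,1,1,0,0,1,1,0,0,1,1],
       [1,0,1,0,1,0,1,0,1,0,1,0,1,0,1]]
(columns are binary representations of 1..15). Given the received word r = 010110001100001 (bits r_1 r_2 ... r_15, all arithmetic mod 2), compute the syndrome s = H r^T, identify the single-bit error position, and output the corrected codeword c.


s = (1, 1, 1, 1)^T, error position = 15, corrected codeword c = 010110001100000

Compute s = H r^T mod 2 one row at a time:
  s_1 = 0 + 1 + 1 + 0 + 0 + 0 + 0 + 1 = 3 ≡ 1 (mod 2).
  s_2 = 1 + 1 + 0 + 0 + 0 + 0 + 0 + 1 = 3 ≡ 1 (mod 2).
  s_3 = 1 + 0 + 0 + 0 + 1 + 0 + 0 + 1 = 3 ≡ 1 (mod 2).
  s_4 = 0 + 0 + 1 + 0 + 1 + 0 + 0 + 1 = 3 ≡ 1 (mod 2).
s = (1, 1, 1, 1)^T — this equals column 15 of H (binary 1111), so error is at position 15.
Correct: flip bit 15 of r = 010110001100001 to get c = 010110001100000.


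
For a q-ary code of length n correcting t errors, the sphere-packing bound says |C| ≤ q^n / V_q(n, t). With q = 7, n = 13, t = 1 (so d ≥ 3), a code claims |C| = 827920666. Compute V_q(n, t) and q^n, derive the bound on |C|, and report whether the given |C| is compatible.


V_q(n, t) = 79, q^n = 96889010407, Hamming bound = 1226443169, |C| = 827920666 ≤ bound (satisfied).

Step 1: Compute V_q(n, t) = Σ_{j=0}^1 C(n, j) (q−1)^j.
  j = 0: C(13,0)·(6)^0 = 1·1 = 1.
  j = 1: C(13,1)·(6)^1 = 13·6 = 78.
  V_q(n, t) = 1 + 78 = 79.
Step 2: q^n = 7^13 = 96889010407.
Step 3: Hamming bound ⌊q^n / V_q(n,t)⌋ = ⌊96889010407/79⌋ = 1226443169.
Step 4: Compare |C| = 827920666 to 1226443169: satisfied.
The claimed |C| lies below the Hamming bound.


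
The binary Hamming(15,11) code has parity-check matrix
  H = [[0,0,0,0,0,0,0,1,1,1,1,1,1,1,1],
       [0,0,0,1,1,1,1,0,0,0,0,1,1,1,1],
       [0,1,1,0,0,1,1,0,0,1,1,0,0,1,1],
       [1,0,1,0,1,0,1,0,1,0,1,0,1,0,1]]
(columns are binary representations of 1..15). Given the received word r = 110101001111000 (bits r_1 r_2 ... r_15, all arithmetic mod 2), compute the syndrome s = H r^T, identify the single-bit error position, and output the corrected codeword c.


s = (0, 1, 0, 1)^T, error position = 5, corrected codeword c = 110111001111000

Compute s = H r^T mod 2 one row at a time:
  s_1 = 0 + 1 + 1 + 1 + 1 + 0 + 0 + 0 = 4 ≡ 0 (mod 2).
  s_2 = 1 + 0 + 1 + 0 + 1 + 0 + 0 + 0 = 3 ≡ 1 (mod 2).
  s_3 = 1 + 0 + 1 + 0 + 1 + 1 + 0 + 0 = 4 ≡ 0 (mod 2).
  s_4 = 1 + 0 + 0 + 0 + 1 + 1 + 0 + 0 = 3 ≡ 1 (mod 2).
s = (0, 1, 0, 1)^T — this equals column 5 of H (binary 0101), so error is at position 5.
Correct: flip bit 5 of r = 110101001111000 to get c = 110111001111000.


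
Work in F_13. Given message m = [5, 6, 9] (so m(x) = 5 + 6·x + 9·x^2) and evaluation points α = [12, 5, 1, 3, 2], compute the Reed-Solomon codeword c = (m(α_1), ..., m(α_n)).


c = [8, 0, 7, 0, 1]

Message polynomial: m(x) = 5 + 6·x + 9·x^2 (mod 13).
For each evaluation point α_i, compute m(α_i) mod 13:
  α_1 = 12: Horner steps 9 → 10 → 8, so m(12) = 8.
  α_2 = 5: Horner steps 9 → 12 → 0, so m(5) = 0.
  α_3 = 1: Horner steps 9 → 2 → 7, so m(1) = 7.
  α_4 = 3: Horner steps 9 → 7 → 0, so m(3) = 0.
  α_5 = 2: Horner steps 9 → 11 → 1, so m(2) = 1.
Codeword c = [8, 0, 7, 0, 1] ∈ F_13^5.


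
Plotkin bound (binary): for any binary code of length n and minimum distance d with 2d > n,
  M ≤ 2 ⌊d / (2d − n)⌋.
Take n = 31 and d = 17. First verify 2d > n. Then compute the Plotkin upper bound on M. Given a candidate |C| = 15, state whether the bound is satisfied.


Plotkin bound M ≤ 10; given |C| = 15 > bound (violated).

Check applicability: 2d = 34, n = 31.
2d − n = 3 > 0, so Plotkin applies.
Compute d/(2d−n) = 17/3 ≈ 5.6667.
⌊d/(2d−n)⌋ = 5.
Plotkin bound: M ≤ 2·5 = 10.
Given |C| = 15, check: VIOLATED.
This |C| is above the Plotkin bound, so no binary code with n = 31, d = 17 and 15 codewords exists.


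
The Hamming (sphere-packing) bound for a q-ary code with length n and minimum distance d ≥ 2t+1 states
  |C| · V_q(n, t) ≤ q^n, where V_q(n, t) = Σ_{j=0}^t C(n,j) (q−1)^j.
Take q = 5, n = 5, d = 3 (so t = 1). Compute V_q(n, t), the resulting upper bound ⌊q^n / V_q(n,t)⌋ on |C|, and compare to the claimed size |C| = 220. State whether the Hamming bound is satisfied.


V_q(n, t) = 21, q^n = 3125, Hamming bound = 148, |C| = 220 > bound (violated).

Step 1: Compute V_q(n, t) = Σ_{j=0}^1 C(n, j) (q−1)^j.
  j = 0: C(5,0)·(4)^0 = 1·1 = 1.
  j = 1: C(5,1)·(4)^1 = 5·4 = 20.
  V_q(n, t) = 1 + 20 = 21.
Step 2: q^n = 5^5 = 3125.
Step 3: Hamming bound ⌊q^n / V_q(n,t)⌋ = ⌊3125/21⌋ = 148.
Step 4: Compare |C| = 220 to 148: violated.
The claimed |C| lies above the Hamming bound, so no 5-ary code of length 5 with d ≥ 3 can have 220 codewords.


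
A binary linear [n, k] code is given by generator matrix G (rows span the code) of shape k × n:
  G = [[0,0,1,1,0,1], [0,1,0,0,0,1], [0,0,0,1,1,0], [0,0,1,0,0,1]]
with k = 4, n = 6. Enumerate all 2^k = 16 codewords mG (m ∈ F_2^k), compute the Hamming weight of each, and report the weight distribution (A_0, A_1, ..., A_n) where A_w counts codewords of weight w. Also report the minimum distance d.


Weight distribution: A_0 = 1, A_1 = 2, A_2 = 4, A_3 = 6, A_4 = 3. Minimum distance d = 1.

Enumerate all 2^4 = 16 messages m ∈ F_2^4.
For each, compute codeword c = mG in F_2^6, then tally its weight.
  m = 0000 → c = 000000, weight = 0.
  m = 1000 → c = 001101, weight = 3.
  m = 0100 → c = 010001, weight = 2.
  m = 1100 → c = 011100, weight = 3.
  m = 0010 → c = 000110, weight = 2.
  m = 1010 → c = 001011, weight = 3.
  m = 0110 → c = 010111, weight = 4.
  m = 1110 → c = 011010, weight = 3.
  m = 0001 → c = 001001, weight = 2.
  m = 1001 → c = 000100, weight = 1.
  m = 0101 → c = 011000, weight = 2.
  m = 1101 → c = 010101, weight = 3.
  m = 0011 → c = 001111, weight = 4.
  m = 1011 → c = 000010, weight = 1.
  m = 0111 → c = 011110, weight = 4.
  m = 1111 → c = 010011, weight = 3.
Tally weights:
  weight 0: 1 codewords.
  weight 1: 2 codewords.
  weight 2: 4 codewords.
  weight 3: 6 codewords.
  weight 4: 3 codewords.
Minimum distance d = smallest w > 0 with A_w > 0 = 1.
Sanity: Σ A_w = 16 = 2^4 = 16 ✓.


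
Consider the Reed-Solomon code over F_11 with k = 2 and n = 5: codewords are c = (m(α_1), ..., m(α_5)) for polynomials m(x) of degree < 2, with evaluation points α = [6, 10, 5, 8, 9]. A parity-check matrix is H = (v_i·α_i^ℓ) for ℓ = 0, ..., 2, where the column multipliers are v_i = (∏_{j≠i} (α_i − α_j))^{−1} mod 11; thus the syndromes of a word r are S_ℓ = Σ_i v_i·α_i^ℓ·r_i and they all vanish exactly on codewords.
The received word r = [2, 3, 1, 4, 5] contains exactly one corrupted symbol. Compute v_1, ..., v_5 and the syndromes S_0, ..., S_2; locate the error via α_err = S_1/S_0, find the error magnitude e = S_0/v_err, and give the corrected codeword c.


S = (9, 2, 9), error at position 2, error magnitude e = 8, c = [2, 6, 1, 4, 5].

Step 1: column multipliers v_i = (∏_{j≠i}(α_i − α_j))^{−1} mod 11.
  i = 1 (α = 6): (6−10)(6−5)(6−8)(6−9) = (−4)·1·(−2)·(−3) = −24 ≡ 9, so v_1 = 9^{−1} = 5 (mod 11).
  i = 2 (α = 10): (10−6)(10−5)(10−8)(10−9) = 4·5·2·1 = 40 ≡ 7, so v_2 = 7^{−1} = 8 (mod 11).
  i = 3 (α = 5): (5−6)(5−10)(5−8)(5−9) = (−1)·(−5)·(−3)·(−4) = 60 ≡ 5, so v_3 = 5^{−1} = 9 (mod 11).
  i = 4 (α = 8): (8−6)(8−10)(8−5)(8−9) = 2·(−2)·3·(−1) = 12 ≡ 1, so v_4 = 1^{−1} = 1 (mod 11).
  i = 5 (α = 9): (9−6)(9−10)(9−5)(9−8) = 3·(−1)·4·1 = −12 ≡ 10, so v_5 = 10^{−1} = 10 (mod 11).
  v = [5, 8, 9, 1, 10].
Step 2: syndromes of r = [2, 3, 1, 4, 5] (all sums mod 11).
  S_0 = Σ v_i r_i = 5·2 + 8·3 + 9·1 + 1·4 + 10·5 = 97 ≡ 9.
  S_1 = Σ v_i α_i r_i = 5·6·2 + 8·10·3 + 9·5·1 + 1·8·4 + 10·9·5 = 827 ≡ 2.
  α_i^2 mod 11 = [3, 1, 3, 9, 4].
  S_2 = Σ v_i α_i^2 r_i = 5·3·2 + 8·1·3 + 9·3·1 + 1·9·4 + 10·4·5 = 317 ≡ 9.
  S = (9, 2, 9) ≠ 0, so r is not a codeword (an error is present).
Step 3: locate the error. For a single error e at position i, S_ℓ = v_i·e·α_i^ℓ, so α_err = S_1/S_0.
  S_0^{−1} = 9^{−1} = 5 (mod 11), so α_err = 2·5 = 10 ≡ 10 = α_2. Error position i = 2.
  Consistency check: S_2/S_1 = 9·6 = 54 ≡ 10 = α_err ✓ (single-error assumption holds).
Step 4: error magnitude e = S_0/v_2 = S_0·∏_{j≠2}(α_2 − α_j) = 9·7 = 63 ≡ 8 (mod 11).
Step 5: correct position 2: c_2 = r_2 − e = 3 − 8 ≡ 6 (mod 11). Hence c = [2, 6, 1, 4, 5].
  Check: interpolating c through the α_i gives m(x) = 7 + 1·x (degree < 2) with m(α_i) = c_i for every i, so c is indeed a codeword.


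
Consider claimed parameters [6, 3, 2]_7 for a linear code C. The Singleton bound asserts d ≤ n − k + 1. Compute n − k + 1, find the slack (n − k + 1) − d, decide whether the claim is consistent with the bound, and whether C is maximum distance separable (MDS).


Singleton RHS = n − k + 1 = 4, slack = 2, bound satisfied, not MDS.

Singleton bound: d ≤ n − k + 1.
Here n = 6, k = 3, so n − k + 1 = 4.
Given d = 2, check d ≤ 4: YES.
Slack = (n − k + 1) − d = 2.
The code is NOT MDS (slack = 2 > 0).
Description: the claimed parameters are [6, 3, 2]_7; such a code would be non-MDS.


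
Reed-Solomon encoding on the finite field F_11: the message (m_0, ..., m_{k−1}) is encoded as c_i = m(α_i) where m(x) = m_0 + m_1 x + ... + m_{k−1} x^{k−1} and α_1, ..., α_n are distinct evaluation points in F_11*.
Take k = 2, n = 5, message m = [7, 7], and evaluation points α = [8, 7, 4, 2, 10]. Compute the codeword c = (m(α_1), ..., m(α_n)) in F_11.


c = [8, 1, 2, 10, 0]

Message polynomial: m(x) = 7 + 7·x (mod 11).
For each evaluation point α_i, compute m(α_i) mod 11:
  α_1 = 8: Horner steps 7 → 8, so m(8) = 8.
  α_2 = 7: Horner steps 7 → 1, so m(7) = 1.
  α_3 = 4: Horner steps 7 → 2, so m(4) = 2.
  α_4 = 2: Horner steps 7 → 10, so m(2) = 10.
  α_5 = 10: Horner steps 7 → 0, so m(10) = 0.
Codeword c = [8, 1, 2, 10, 0] ∈ F_11^5.


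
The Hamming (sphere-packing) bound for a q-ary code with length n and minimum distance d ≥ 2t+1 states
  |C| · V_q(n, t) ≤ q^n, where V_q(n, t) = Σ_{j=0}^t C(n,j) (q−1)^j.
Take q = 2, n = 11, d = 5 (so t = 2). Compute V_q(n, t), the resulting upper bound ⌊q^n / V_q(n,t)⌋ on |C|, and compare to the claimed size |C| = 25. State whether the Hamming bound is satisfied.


V_q(n, t) = 67, q^n = 2048, Hamming bound = 30, |C| = 25 ≤ bound (satisfied).

Step 1: Compute V_q(n, t) = Σ_{j=0}^2 C(n, j) (q−1)^j.
  j = 0: C(11,0)·(1)^0 = 1·1 = 1.
  j = 1: C(11,1)·(1)^1 = 11·1 = 11.
  j = 2: C(11,2)·(1)^2 = 55·1 = 55.
  V_q(n, t) = 1 + 11 + 55 = 67.
Step 2: q^n = 2^11 = 2048.
Step 3: Hamming bound ⌊q^n / V_q(n,t)⌋ = ⌊2048/67⌋ = 30.
Step 4: Compare |C| = 25 to 30: satisfied.
The claimed |C| lies below the Hamming bound.


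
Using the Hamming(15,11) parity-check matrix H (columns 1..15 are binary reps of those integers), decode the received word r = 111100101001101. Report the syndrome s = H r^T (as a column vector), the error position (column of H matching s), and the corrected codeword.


s = (0, 1, 0, 0)^T, error position = 4, corrected codeword c = 111000101001101

Compute s = H r^T mod 2 one row at a time:
  s_1 = 0 + 1 + 0 + 0 + 1 + 1 + 0 + 1 = 4 ≡ 0 (mod 2).
  s_2 = 1 + 0 + 0 + 1 + 1 + 1 + 0 + 1 = 5 ≡ 1 (mod 2).
  s_3 = 1 + 1 + 0 + 1 + 0 + 0 + 0 + 1 = 4 ≡ 0 (mod 2).
  s_4 = 1 + 1 + 0 + 1 + 1 + 0 + 1 + 1 = 6 ≡ 0 (mod 2).
s = (0, 1, 0, 0)^T — this equals column 4 of H (binary 0100), so error is at position 4.
Correct: flip bit 4 of r = 111100101001101 to get c = 111000101001101.


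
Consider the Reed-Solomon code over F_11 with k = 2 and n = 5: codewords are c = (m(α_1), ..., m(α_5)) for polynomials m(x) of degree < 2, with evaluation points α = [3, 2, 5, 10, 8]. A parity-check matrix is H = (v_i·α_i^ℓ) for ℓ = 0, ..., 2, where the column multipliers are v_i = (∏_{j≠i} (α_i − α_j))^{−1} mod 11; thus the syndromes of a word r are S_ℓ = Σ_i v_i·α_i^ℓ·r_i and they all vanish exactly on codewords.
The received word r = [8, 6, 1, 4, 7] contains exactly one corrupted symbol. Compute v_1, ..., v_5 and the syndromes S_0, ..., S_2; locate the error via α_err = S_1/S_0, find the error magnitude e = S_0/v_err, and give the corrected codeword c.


S = (7, 4, 7), error at position 4, error magnitude e = 4, c = [8, 6, 1, 0, 7].

Step 1: column multipliers v_i = (∏_{j≠i}(α_i − α_j))^{−1} mod 11.
  i = 1 (α = 3): (3−2)(3−5)(3−10)(3−8) = 1·(−2)·(−7)·(−5) = −70 ≡ 7, so v_1 = 7^{−1} = 8 (mod 11).
  i = 2 (α = 2): (2−3)(2−5)(2−10)(2−8) = (−1)·(−3)·(−8)·(−6) = 144 ≡ 1, so v_2 = 1^{−1} = 1 (mod 11).
  i = 3 (α = 5): (5−3)(5−2)(5−10)(5−8) = 2·3·(−5)·(−3) = 90 ≡ 2, so v_3 = 2^{−1} = 6 (mod 11).
  i = 4 (α = 10): (10−3)(10−2)(10−5)(10−8) = 7·8·5·2 = 560 ≡ 10, so v_4 = 10^{−1} = 10 (mod 11).
  i = 5 (α = 8): (8−3)(8−2)(8−5)(8−10) = 5·6·3·(−2) = −180 ≡ 7, so v_5 = 7^{−1} = 8 (mod 11).
  v = [8, 1, 6, 10, 8].
Step 2: syndromes of r = [8, 6, 1, 4, 7] (all sums mod 11).
  S_0 = Σ v_i r_i = 8·8 + 1·6 + 6·1 + 10·4 + 8·7 = 172 ≡ 7.
  S_1 = Σ v_i α_i r_i = 8·3·8 + 1·2·6 + 6·5·1 + 10·10·4 + 8·8·7 = 1082 ≡ 4.
  α_i^2 mod 11 = [9, 4, 3, 1, 9].
  S_2 = Σ v_i α_i^2 r_i = 8·9·8 + 1·4·6 + 6·3·1 + 10·1·4 + 8·9·7 = 1162 ≡ 7.
  S = (7, 4, 7) ≠ 0, so r is not a codeword (an error is present).
Step 3: locate the error. For a single error e at position i, S_ℓ = v_i·e·α_i^ℓ, so α_err = S_1/S_0.
  S_0^{−1} = 7^{−1} = 8 (mod 11), so α_err = 4·8 = 32 ≡ 10 = α_4. Error position i = 4.
  Consistency check: S_2/S_1 = 7·3 = 21 ≡ 10 = α_err ✓ (single-error assumption holds).
Step 4: error magnitude e = S_0/v_4 = S_0·∏_{j≠4}(α_4 − α_j) = 7·10 = 70 ≡ 4 (mod 11).
Step 5: correct position 4: c_4 = r_4 − e = 4 − 4 ≡ 0 (mod 11). Hence c = [8, 6, 1, 0, 7].
  Check: interpolating c through the α_i gives m(x) = 2 + 2·x (degree < 2) with m(α_i) = c_i for every i, so c is indeed a codeword.


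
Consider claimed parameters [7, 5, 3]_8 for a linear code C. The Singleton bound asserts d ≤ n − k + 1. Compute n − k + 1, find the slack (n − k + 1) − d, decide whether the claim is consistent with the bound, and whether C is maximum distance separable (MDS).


Singleton RHS = n − k + 1 = 3, slack = 0, bound satisfied, MDS.

Singleton bound: d ≤ n − k + 1.
Here n = 7, k = 5, so n − k + 1 = 3.
Given d = 3, check d ≤ 3: YES.
Slack = (n − k + 1) − d = 0.
The code is MDS (slack = 0).
Description: the claimed parameters are [7, 5, 3]_8; such a code would be MDS (meets Singleton bound).


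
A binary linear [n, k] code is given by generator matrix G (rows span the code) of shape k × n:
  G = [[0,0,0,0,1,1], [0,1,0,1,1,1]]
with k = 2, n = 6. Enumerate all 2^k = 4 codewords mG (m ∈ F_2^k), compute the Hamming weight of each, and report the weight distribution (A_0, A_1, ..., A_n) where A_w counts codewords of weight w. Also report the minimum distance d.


Weight distribution: A_0 = 1, A_2 = 2, A_4 = 1. Minimum distance d = 2.

Enumerate all 2^2 = 4 messages m ∈ F_2^2.
For each, compute codeword c = mG in F_2^6, then tally its weight.
  m = 00 → c = 000000, weight = 0.
  m = 10 → c = 000011, weight = 2.
  m = 01 → c = 010111, weight = 4.
  m = 11 → c = 010100, weight = 2.
Tally weights:
  weight 0: 1 codewords.
  weight 2: 2 codewords.
  weight 4: 1 codewords.
Minimum distance d = smallest w > 0 with A_w > 0 = 2.
Sanity: Σ A_w = 4 = 2^2 = 4 ✓.


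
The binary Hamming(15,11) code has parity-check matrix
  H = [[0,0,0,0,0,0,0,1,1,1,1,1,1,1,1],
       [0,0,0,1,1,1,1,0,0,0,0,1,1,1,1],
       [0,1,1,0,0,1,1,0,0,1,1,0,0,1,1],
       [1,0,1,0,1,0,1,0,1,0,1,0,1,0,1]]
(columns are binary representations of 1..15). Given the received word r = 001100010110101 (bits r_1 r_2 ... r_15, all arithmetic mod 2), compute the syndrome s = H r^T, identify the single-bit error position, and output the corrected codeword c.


s = (1, 1, 0, 0)^T, error position = 12, corrected codeword c = 001100010111101

Compute s = H r^T mod 2 one row at a time:
  s_1 = 1 + 0 + 1 + 1 + 0 + 1 + 0 + 1 = 5 ≡ 1 (mod 2).
  s_2 = 1 + 0 + 0 + 0 + 0 + 1 + 0 + 1 = 3 ≡ 1 (mod 2).
  s_3 = 0 + 1 + 0 + 0 + 1 + 1 + 0 + 1 = 4 ≡ 0 (mod 2).
  s_4 = 0 + 1 + 0 + 0 + 0 + 1 + 1 + 1 = 4 ≡ 0 (mod 2).
s = (1, 1, 0, 0)^T — this equals column 12 of H (binary 1100), so error is at position 12.
Correct: flip bit 12 of r = 001100010110101 to get c = 001100010111101.


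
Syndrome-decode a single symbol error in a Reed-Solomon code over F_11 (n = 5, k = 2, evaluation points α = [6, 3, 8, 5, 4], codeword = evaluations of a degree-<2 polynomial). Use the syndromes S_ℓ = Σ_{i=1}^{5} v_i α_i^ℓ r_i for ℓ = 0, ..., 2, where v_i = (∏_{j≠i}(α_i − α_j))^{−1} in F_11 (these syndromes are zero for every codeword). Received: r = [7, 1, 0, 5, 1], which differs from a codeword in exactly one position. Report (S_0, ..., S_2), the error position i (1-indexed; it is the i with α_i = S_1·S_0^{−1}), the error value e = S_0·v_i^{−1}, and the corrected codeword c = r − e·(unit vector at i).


S = (3, 1, 4), error at position 5, error magnitude e = 9, c = [7, 1, 0, 5, 3].

Step 1: column multipliers v_i = (∏_{j≠i}(α_i − α_j))^{−1} mod 11.
  i = 1 (α = 6): (6−3)(6−8)(6−5)(6−4) = 3·(−2)·1·2 = −12 ≡ 10, so v_1 = 10^{−1} = 10 (mod 11).
  i = 2 (α = 3): (3−6)(3−8)(3−5)(3−4) = (−3)·(−5)·(−2)·(−1) = 30 ≡ 8, so v_2 = 8^{−1} = 7 (mod 11).
  i = 3 (α = 8): (8−6)(8−3)(8−5)(8−4) = 2·5·3·4 = 120 ≡ 10, so v_3 = 10^{−1} = 10 (mod 11).
  i = 4 (α = 5): (5−6)(5−3)(5−8)(5−4) = (−1)·2·(−3)·1 = 6 ≡ 6, so v_4 = 6^{−1} = 2 (mod 11).
  i = 5 (α = 4): (4−6)(4−3)(4−8)(4−5) = (−2)·1·(−4)·(−1) = −8 ≡ 3, so v_5 = 3^{−1} = 4 (mod 11).
  v = [10, 7, 10, 2, 4].
Step 2: syndromes of r = [7, 1, 0, 5, 1] (all sums mod 11).
  S_0 = Σ v_i r_i = 10·7 + 7·1 + 10·0 + 2·5 + 4·1 = 91 ≡ 3.
  S_1 = Σ v_i α_i r_i = 10·6·7 + 7·3·1 + 10·8·0 + 2·5·5 + 4·4·1 = 507 ≡ 1.
  α_i^2 mod 11 = [3, 9, 9, 3, 5].
  S_2 = Σ v_i α_i^2 r_i = 10·3·7 + 7·9·1 + 10·9·0 + 2·3·5 + 4·5·1 = 323 ≡ 4.
  S = (3, 1, 4) ≠ 0, so r is not a codeword (an error is present).
Step 3: locate the error. For a single error e at position i, S_ℓ = v_i·e·α_i^ℓ, so α_err = S_1/S_0.
  S_0^{−1} = 3^{−1} = 4 (mod 11), so α_err = 1·4 = 4 ≡ 4 = α_5. Error position i = 5.
  Consistency check: S_2/S_1 = 4·1 = 4 ≡ 4 = α_err ✓ (single-error assumption holds).
Step 4: error magnitude e = S_0/v_5 = S_0·∏_{j≠5}(α_5 − α_j) = 3·3 = 9 ≡ 9 (mod 11).
Step 5: correct position 5: c_5 = r_5 − e = 1 − 9 ≡ 3 (mod 11). Hence c = [7, 1, 0, 5, 3].
  Check: interpolating c through the α_i gives m(x) = 6 + 2·x (degree < 2) with m(α_i) = c_i for every i, so c is indeed a codeword.


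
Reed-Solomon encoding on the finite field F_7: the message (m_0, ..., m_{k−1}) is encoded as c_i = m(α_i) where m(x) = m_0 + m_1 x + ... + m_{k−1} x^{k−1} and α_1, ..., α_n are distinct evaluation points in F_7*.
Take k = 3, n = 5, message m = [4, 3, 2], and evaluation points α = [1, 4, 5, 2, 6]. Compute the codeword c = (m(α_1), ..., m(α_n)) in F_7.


c = [2, 6, 6, 4, 3]

Message polynomial: m(x) = 4 + 3·x + 2·x^2 (mod 7).
For each evaluation point α_i, compute m(α_i) mod 7:
  α_1 = 1: Horner steps 2 → 5 → 2, so m(1) = 2.
  α_2 = 4: Horner steps 2 → 4 → 6, so m(4) = 6.
  α_3 = 5: Horner steps 2 → 6 → 6, so m(5) = 6.
  α_4 = 2: Horner steps 2 → 0 → 4, so m(2) = 4.
  α_5 = 6: Horner steps 2 → 1 → 3, so m(6) = 3.
Codeword c = [2, 6, 6, 4, 3] ∈ F_7^5.


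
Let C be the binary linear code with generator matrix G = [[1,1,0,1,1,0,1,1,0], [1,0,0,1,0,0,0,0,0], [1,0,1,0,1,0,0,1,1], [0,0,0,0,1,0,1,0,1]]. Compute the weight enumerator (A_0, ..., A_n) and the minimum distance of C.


Weight distribution: A_0 = 1, A_2 = 1, A_3 = 2, A_4 = 5, A_5 = 6, A_6 = 1. Minimum distance d = 2.

Enumerate all 2^4 = 16 messages m ∈ F_2^4.
For each, compute codeword c = mG in F_2^9, then tally its weight.
  m = 0000 → c = 000000000, weight = 0.
  m = 1000 → c = 110110110, weight = 6.
  m = 0100 → c = 100100000, weight = 2.
  m = 1100 → c = 010010110, weight = 4.
  m = 0010 → c = 101010011, weight = 5.
  m = 1010 → c = 011100101, weight = 5.
  m = 0110 → c = 001110011, weight = 5.
  m = 1110 → c = 111000101, weight = 5.
  m = 0001 → c = 000010101, weight = 3.
  m = 1001 → c = 110100011, weight = 5.
  m = 0101 → c = 100110101, weight = 5.
  m = 1101 → c = 010000011, weight = 3.
  m = 0011 → c = 101000110, weight = 4.
  m = 1011 → c = 011110000, weight = 4.
  m = 0111 → c = 001100110, weight = 4.
  m = 1111 → c = 111010000, weight = 4.
Tally weights:
  weight 0: 1 codewords.
  weight 2: 1 codewords.
  weight 3: 2 codewords.
  weight 4: 5 codewords.
  weight 5: 6 codewords.
  weight 6: 1 codewords.
Minimum distance d = smallest w > 0 with A_w > 0 = 2.
Sanity: Σ A_w = 16 = 2^4 = 16 ✓.


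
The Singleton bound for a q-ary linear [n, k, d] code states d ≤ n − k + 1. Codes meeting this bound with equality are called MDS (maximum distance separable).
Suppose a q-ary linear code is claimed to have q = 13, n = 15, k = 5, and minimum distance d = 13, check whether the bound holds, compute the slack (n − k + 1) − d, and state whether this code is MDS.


Singleton RHS = n − k + 1 = 11, slack = -2, bound violated (no such code; not MDS).

Singleton bound: d ≤ n − k + 1.
Here n = 15, k = 5, so n − k + 1 = 11.
Given d = 13, check d ≤ 11: NO.
Slack = (n − k + 1) − d = -2.
The slack is negative: d = 13 exceeds n − k + 1 = 11 by 2, so the Singleton bound is violated and no linear [15, 5, 13]_13 code can exist. In particular it is not MDS (MDS requires d = n − k + 1 exactly).
Description: the claimed parameters are [15, 5, 13]_13; such a code would be impossible (violates the Singleton bound).


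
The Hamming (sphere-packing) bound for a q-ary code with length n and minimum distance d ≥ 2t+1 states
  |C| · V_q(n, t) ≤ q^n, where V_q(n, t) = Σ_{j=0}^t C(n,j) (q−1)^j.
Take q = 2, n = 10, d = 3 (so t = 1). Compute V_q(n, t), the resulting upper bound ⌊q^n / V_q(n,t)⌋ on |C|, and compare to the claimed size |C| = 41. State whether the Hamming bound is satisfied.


V_q(n, t) = 11, q^n = 1024, Hamming bound = 93, |C| = 41 ≤ bound (satisfied).

Step 1: Compute V_q(n, t) = Σ_{j=0}^1 C(n, j) (q−1)^j.
  j = 0: C(10,0)·(1)^0 = 1·1 = 1.
  j = 1: C(10,1)·(1)^1 = 10·1 = 10.
  V_q(n, t) = 1 + 10 = 11.
Step 2: q^n = 2^10 = 1024.
Step 3: Hamming bound ⌊q^n / V_q(n,t)⌋ = ⌊1024/11⌋ = 93.
Step 4: Compare |C| = 41 to 93: satisfied.
The claimed |C| lies below the Hamming bound.


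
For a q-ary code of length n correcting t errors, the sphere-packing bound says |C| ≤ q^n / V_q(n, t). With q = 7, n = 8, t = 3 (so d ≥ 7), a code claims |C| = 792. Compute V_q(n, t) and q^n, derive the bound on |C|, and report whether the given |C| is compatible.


V_q(n, t) = 13153, q^n = 5764801, Hamming bound = 438, |C| = 792 > bound (violated).

Step 1: Compute V_q(n, t) = Σ_{j=0}^3 C(n, j) (q−1)^j.
  j = 0: C(8,0)·(6)^0 = 1·1 = 1.
  j = 1: C(8,1)·(6)^1 = 8·6 = 48.
  j = 2: C(8,2)·(6)^2 = 28·36 = 1008.
  j = 3: C(8,3)·(6)^3 = 56·216 = 12096.
  V_q(n, t) = 1 + 48 + 1008 + 12096 = 13153.
Step 2: q^n = 7^8 = 5764801.
Step 3: Hamming bound ⌊q^n / V_q(n,t)⌋ = ⌊5764801/13153⌋ = 438.
Step 4: Compare |C| = 792 to 438: violated.
The claimed |C| lies above the Hamming bound, so no 7-ary code of length 8 with d ≥ 7 can have 792 codewords.


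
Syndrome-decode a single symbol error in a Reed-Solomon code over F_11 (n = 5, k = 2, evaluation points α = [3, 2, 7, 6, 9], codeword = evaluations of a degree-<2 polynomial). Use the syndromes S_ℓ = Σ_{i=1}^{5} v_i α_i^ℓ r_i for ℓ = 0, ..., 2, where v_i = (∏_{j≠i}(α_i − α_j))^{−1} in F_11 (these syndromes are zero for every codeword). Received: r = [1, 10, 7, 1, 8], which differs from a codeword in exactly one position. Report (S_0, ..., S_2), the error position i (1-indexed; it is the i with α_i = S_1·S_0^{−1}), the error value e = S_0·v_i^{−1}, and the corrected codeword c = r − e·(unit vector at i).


S = (8, 2, 6), error at position 1, error magnitude e = 7, c = [5, 10, 7, 1, 8].

Step 1: column multipliers v_i = (∏_{j≠i}(α_i − α_j))^{−1} mod 11.
  i = 1 (α = 3): (3−2)(3−7)(3−6)(3−9) = 1·(−4)·(−3)·(−6) = −72 ≡ 5, so v_1 = 5^{−1} = 9 (mod 11).
  i = 2 (α = 2): (2−3)(2−7)(2−6)(2−9) = (−1)·(−5)·(−4)·(−7) = 140 ≡ 8, so v_2 = 8^{−1} = 7 (mod 11).
  i = 3 (α = 7): (7−3)(7−2)(7−6)(7−9) = 4·5·1·(−2) = −40 ≡ 4, so v_3 = 4^{−1} = 3 (mod 11).
  i = 4 (α = 6): (6−3)(6−2)(6−7)(6−9) = 3·4·(−1)·(−3) = 36 ≡ 3, so v_4 = 3^{−1} = 4 (mod 11).
  i = 5 (α = 9): (9−3)(9−2)(9−7)(9−6) = 6·7·2·3 = 252 ≡ 10, so v_5 = 10^{−1} = 10 (mod 11).
  v = [9, 7, 3, 4, 10].
Step 2: syndromes of r = [1, 10, 7, 1, 8] (all sums mod 11).
  S_0 = Σ v_i r_i = 9·1 + 7·10 + 3·7 + 4·1 + 10·8 = 184 ≡ 8.
  S_1 = Σ v_i α_i r_i = 9·3·1 + 7·2·10 + 3·7·7 + 4·6·1 + 10·9·8 = 1058 ≡ 2.
  α_i^2 mod 11 = [9, 4, 5, 3, 4].
  S_2 = Σ v_i α_i^2 r_i = 9·9·1 + 7·4·10 + 3·5·7 + 4·3·1 + 10·4·8 = 798 ≡ 6.
  S = (8, 2, 6) ≠ 0, so r is not a codeword (an error is present).
Step 3: locate the error. For a single error e at position i, S_ℓ = v_i·e·α_i^ℓ, so α_err = S_1/S_0.
  S_0^{−1} = 8^{−1} = 7 (mod 11), so α_err = 2·7 = 14 ≡ 3 = α_1. Error position i = 1.
  Consistency check: S_2/S_1 = 6·6 = 36 ≡ 3 = α_err ✓ (single-error assumption holds).
Step 4: error magnitude e = S_0/v_1 = S_0·∏_{j≠1}(α_1 − α_j) = 8·5 = 40 ≡ 7 (mod 11).
Step 5: correct position 1: c_1 = r_1 − e = 1 − 7 ≡ 5 (mod 11). Hence c = [5, 10, 7, 1, 8].
  Check: interpolating c through the α_i gives m(x) = 9 + 6·x (degree < 2) with m(α_i) = c_i for every i, so c is indeed a codeword.


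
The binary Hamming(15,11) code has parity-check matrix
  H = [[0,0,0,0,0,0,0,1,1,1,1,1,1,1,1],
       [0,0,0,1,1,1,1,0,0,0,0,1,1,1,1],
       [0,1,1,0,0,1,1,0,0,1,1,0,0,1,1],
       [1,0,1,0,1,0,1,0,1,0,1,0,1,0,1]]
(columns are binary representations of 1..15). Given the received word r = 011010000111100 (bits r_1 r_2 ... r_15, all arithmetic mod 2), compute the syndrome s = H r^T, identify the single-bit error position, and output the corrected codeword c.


s = (0, 1, 0, 0)^T, error position = 4, corrected codeword c = 011110000111100

Compute s = H r^T mod 2 one row at a time:
  s_1 = 0 + 0 + 1 + 1 + 1 + 1 + 0 + 0 = 4 ≡ 0 (mod 2).
  s_2 = 0 + 1 + 0 + 0 + 1 + 1 + 0 + 0 = 3 ≡ 1 (mod 2).
  s_3 = 1 + 1 + 0 + 0 + 1 + 1 + 0 + 0 = 4 ≡ 0 (mod 2).
  s_4 = 0 + 1 + 1 + 0 + 0 + 1 + 1 + 0 = 4 ≡ 0 (mod 2).
s = (0, 1, 0, 0)^T — this equals column 4 of H (binary 0100), so error is at position 4.
Correct: flip bit 4 of r = 011010000111100 to get c = 011110000111100.


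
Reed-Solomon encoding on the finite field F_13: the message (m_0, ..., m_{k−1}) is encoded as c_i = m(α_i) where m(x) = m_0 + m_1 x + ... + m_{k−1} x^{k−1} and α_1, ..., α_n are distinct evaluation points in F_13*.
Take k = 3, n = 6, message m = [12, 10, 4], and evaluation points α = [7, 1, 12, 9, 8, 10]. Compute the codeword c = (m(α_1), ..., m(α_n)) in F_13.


c = [5, 0, 6, 10, 10, 5]

Message polynomial: m(x) = 12 + 10·x + 4·x^2 (mod 13).
For each evaluation point α_i, compute m(α_i) mod 13:
  α_1 = 7: Horner steps 4 → 12 → 5, so m(7) = 5.
  α_2 = 1: Horner steps 4 → 1 → 0, so m(1) = 0.
  α_3 = 12: Horner steps 4 → 6 → 6, so m(12) = 6.
  α_4 = 9: Horner steps 4 → 7 → 10, so m(9) = 10.
  α_5 = 8: Horner steps 4 → 3 → 10, so m(8) = 10.
  α_6 = 10: Horner steps 4 → 11 → 5, so m(10) = 5.
Codeword c = [5, 0, 6, 10, 10, 5] ∈ F_13^6.


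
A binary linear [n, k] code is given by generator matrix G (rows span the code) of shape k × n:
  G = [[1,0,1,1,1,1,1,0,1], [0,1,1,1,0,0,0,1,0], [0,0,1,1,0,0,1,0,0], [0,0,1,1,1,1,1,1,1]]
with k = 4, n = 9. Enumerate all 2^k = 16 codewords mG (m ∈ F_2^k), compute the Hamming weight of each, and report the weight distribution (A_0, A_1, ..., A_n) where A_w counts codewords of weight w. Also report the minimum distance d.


Weight distribution: A_0 = 1, A_2 = 1, A_3 = 3, A_4 = 4, A_5 = 2, A_6 = 1, A_7 = 3, A_8 = 1. Minimum distance d = 2.

Enumerate all 2^4 = 16 messages m ∈ F_2^4.
For each, compute codeword c = mG in F_2^9, then tally its weight.
  m = 0000 → c = 000000000, weight = 0.
  m = 1000 → c = 101111101, weight = 7.
  m = 0100 → c = 011100010, weight = 4.
  m = 1100 → c = 110011111, weight = 7.
  m = 0010 → c = 001100100, weight = 3.
  m = 1010 → c = 100011001, weight = 4.
  m = 0110 → c = 010000110, weight = 3.
  m = 1110 → c = 111111011, weight = 8.
  m = 0001 → c = 001111111, weight = 7.
  m = 1001 → c = 100000010, weight = 2.
  m = 0101 → c = 010011101, weight = 5.
  m = 1101 → c = 111100000, weight = 4.
  m = 0011 → c = 000011011, weight = 4.
  m = 1011 → c = 101100110, weight = 5.
  m = 0111 → c = 011111001, weight = 6.
  m = 1111 → c = 110000100, weight = 3.
Tally weights:
  weight 0: 1 codewords.
  weight 2: 1 codewords.
  weight 3: 3 codewords.
  weight 4: 4 codewords.
  weight 5: 2 codewords.
  weight 6: 1 codewords.
  weight 7: 3 codewords.
  weight 8: 1 codewords.
Minimum distance d = smallest w > 0 with A_w > 0 = 2.
Sanity: Σ A_w = 16 = 2^4 = 16 ✓.
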